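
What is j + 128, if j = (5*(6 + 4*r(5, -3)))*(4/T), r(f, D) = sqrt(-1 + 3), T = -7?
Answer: 776/7 - 80*sqrt(2)/7 ≈ 94.695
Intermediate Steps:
r(f, D) = sqrt(2)
j = -120/7 - 80*sqrt(2)/7 (j = (5*(6 + 4*sqrt(2)))*(4/(-7)) = (30 + 20*sqrt(2))*(4*(-1/7)) = (30 + 20*sqrt(2))*(-4/7) = -120/7 - 80*sqrt(2)/7 ≈ -33.305)
j + 128 = (-120/7 - 80*sqrt(2)/7) + 128 = 776/7 - 80*sqrt(2)/7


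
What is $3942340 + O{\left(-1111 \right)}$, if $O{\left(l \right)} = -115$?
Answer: $3942225$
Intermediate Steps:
$3942340 + O{\left(-1111 \right)} = 3942340 - 115 = 3942225$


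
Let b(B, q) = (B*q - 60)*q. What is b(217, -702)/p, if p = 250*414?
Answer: 2971683/2875 ≈ 1033.6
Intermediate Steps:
b(B, q) = q*(-60 + B*q) (b(B, q) = (-60 + B*q)*q = q*(-60 + B*q))
p = 103500
b(217, -702)/p = -702*(-60 + 217*(-702))/103500 = -702*(-60 - 152334)*(1/103500) = -702*(-152394)*(1/103500) = 106980588*(1/103500) = 2971683/2875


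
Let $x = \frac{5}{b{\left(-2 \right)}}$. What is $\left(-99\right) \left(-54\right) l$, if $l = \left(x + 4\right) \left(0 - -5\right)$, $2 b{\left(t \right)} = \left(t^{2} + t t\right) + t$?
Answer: $151470$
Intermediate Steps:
$b{\left(t \right)} = t^{2} + \frac{t}{2}$ ($b{\left(t \right)} = \frac{\left(t^{2} + t t\right) + t}{2} = \frac{\left(t^{2} + t^{2}\right) + t}{2} = \frac{2 t^{2} + t}{2} = \frac{t + 2 t^{2}}{2} = t^{2} + \frac{t}{2}$)
$x = \frac{5}{3}$ ($x = \frac{5}{\left(-2\right) \left(\frac{1}{2} - 2\right)} = \frac{5}{\left(-2\right) \left(- \frac{3}{2}\right)} = \frac{5}{3} \approx 1.6667$)
$l = \frac{85}{3}$ ($l = \left(\frac{5}{3} + 4\right) \left(0 - -5\right) = \frac{17 \left(0 + 5\right)}{3} = \frac{17}{3} \cdot 5 = \frac{85}{3} \approx 28.333$)
$\left(-99\right) \left(-54\right) l = \left(-99\right) \left(-54\right) \frac{85}{3} = 5346 \cdot \frac{85}{3} = 151470$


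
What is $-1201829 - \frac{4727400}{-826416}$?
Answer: $- \frac{41383582811}{34434} \approx -1.2018 \cdot 10^{6}$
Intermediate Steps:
$-1201829 - \frac{4727400}{-826416} = -1201829 - 4727400 \left(- \frac{1}{826416}\right) = -1201829 - - \frac{196975}{34434} = -1201829 + \frac{196975}{34434} = - \frac{41383582811}{34434}$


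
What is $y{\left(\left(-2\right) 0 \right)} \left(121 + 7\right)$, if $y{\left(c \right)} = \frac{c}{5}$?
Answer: $0$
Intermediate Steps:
$y{\left(c \right)} = \frac{c}{5}$ ($y{\left(c \right)} = c \frac{1}{5} = \frac{c}{5}$)
$y{\left(\left(-2\right) 0 \right)} \left(121 + 7\right) = \frac{\left(-2\right) 0}{5} \left(121 + 7\right) = \frac{1}{5} \cdot 0 \cdot 128 = 0 \cdot 128 = 0$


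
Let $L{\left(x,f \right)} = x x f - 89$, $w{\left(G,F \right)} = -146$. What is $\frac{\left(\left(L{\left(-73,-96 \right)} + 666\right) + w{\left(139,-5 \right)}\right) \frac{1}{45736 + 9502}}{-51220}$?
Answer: $\frac{511153}{2829290360} \approx 0.00018066$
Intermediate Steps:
$L{\left(x,f \right)} = -89 + f x^{2}$ ($L{\left(x,f \right)} = x^{2} f - 89 = f x^{2} - 89 = -89 + f x^{2}$)
$\frac{\left(\left(L{\left(-73,-96 \right)} + 666\right) + w{\left(139,-5 \right)}\right) \frac{1}{45736 + 9502}}{-51220} = \frac{\left(\left(\left(-89 - 96 \left(-73\right)^{2}\right) + 666\right) - 146\right) \frac{1}{45736 + 9502}}{-51220} = \frac{\left(\left(-89 - 511584\right) + 666\right) - 146}{55238} \left(- \frac{1}{51220}\right) = \left(\left(\left(-89 - 511584\right) + 666\right) - 146\right) \frac{1}{55238} \left(- \frac{1}{51220}\right) = \left(\left(-511673 + 666\right) - 146\right) \frac{1}{55238} \left(- \frac{1}{51220}\right) = \left(-511007 - 146\right) \frac{1}{55238} \left(- \frac{1}{51220}\right) = \left(-511153\right) \frac{1}{55238} \left(- \frac{1}{51220}\right) = \left(- \frac{511153}{55238}\right) \left(- \frac{1}{51220}\right) = \frac{511153}{2829290360}$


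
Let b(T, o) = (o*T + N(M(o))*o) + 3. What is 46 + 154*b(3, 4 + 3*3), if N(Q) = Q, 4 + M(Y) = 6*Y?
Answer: 154662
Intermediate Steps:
M(Y) = -4 + 6*Y
b(T, o) = 3 + T*o + o*(-4 + 6*o) (b(T, o) = (o*T + (-4 + 6*o)*o) + 3 = (T*o + o*(-4 + 6*o)) + 3 = 3 + T*o + o*(-4 + 6*o))
46 + 154*b(3, 4 + 3*3) = 46 + 154*(3 + 3*(4 + 3*3) + 2*(4 + 3*3)*(-2 + 3*(4 + 3*3))) = 46 + 154*(3 + 3*(4 + 9) + 2*(4 + 9)*(-2 + 3*(4 + 9))) = 46 + 154*(3 + 3*13 + 2*13*(-2 + 3*13)) = 46 + 154*(3 + 39 + 2*13*(-2 + 39)) = 46 + 154*(3 + 39 + 2*13*37) = 46 + 154*(3 + 39 + 962) = 46 + 154*1004 = 46 + 154616 = 154662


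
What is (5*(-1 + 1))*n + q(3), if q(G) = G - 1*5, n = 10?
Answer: -2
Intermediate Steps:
q(G) = -5 + G (q(G) = G - 5 = -5 + G)
(5*(-1 + 1))*n + q(3) = (5*(-1 + 1))*10 + (-5 + 3) = (5*0)*10 - 2 = 0*10 - 2 = 0 - 2 = -2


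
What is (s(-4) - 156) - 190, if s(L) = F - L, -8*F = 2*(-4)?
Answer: -341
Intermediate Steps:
F = 1 (F = -(-4)/4 = -⅛*(-8) = 1)
s(L) = 1 - L
(s(-4) - 156) - 190 = ((1 - 1*(-4)) - 156) - 190 = ((1 + 4) - 156) - 190 = (5 - 156) - 190 = -151 - 190 = -341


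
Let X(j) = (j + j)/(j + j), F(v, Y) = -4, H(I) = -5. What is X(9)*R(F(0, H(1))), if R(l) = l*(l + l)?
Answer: 32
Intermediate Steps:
X(j) = 1 (X(j) = (2*j)/((2*j)) = (2*j)*(1/(2*j)) = 1)
R(l) = 2*l² (R(l) = l*(2*l) = 2*l²)
X(9)*R(F(0, H(1))) = 1*(2*(-4)²) = 1*(2*16) = 1*32 = 32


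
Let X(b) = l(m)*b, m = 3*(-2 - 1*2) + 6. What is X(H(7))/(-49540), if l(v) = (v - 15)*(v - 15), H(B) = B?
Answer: -3087/49540 ≈ -0.062313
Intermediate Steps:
m = -6 (m = 3*(-2 - 2) + 6 = 3*(-4) + 6 = -12 + 6 = -6)
l(v) = (-15 + v)² (l(v) = (-15 + v)*(-15 + v) = (-15 + v)²)
X(b) = 441*b (X(b) = (-15 - 6)²*b = (-21)²*b = 441*b)
X(H(7))/(-49540) = (441*7)/(-49540) = 3087*(-1/49540) = -3087/49540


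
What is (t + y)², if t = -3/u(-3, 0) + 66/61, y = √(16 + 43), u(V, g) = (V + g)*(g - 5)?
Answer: 5560836/93025 + 538*√59/305 ≈ 73.327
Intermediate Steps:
u(V, g) = (-5 + g)*(V + g) (u(V, g) = (V + g)*(-5 + g) = (-5 + g)*(V + g))
y = √59 ≈ 7.6811
t = 269/305 (t = -3/(0² - 5*(-3) - 5*0 - 3*0) + 66/61 = -3/(0 + 15 + 0 + 0) + 66*(1/61) = -3/15 + 66/61 = -3*1/15 + 66/61 = -⅕ + 66/61 = 269/305 ≈ 0.88197)
(t + y)² = (269/305 + √59)²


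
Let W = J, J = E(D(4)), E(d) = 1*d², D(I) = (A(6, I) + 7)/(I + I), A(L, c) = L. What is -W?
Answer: -169/64 ≈ -2.6406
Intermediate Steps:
D(I) = 13/(2*I) (D(I) = (6 + 7)/(I + I) = 13/((2*I)) = 13*(1/(2*I)) = 13/(2*I))
E(d) = d²
J = 169/64 (J = ((13/2)/4)² = ((13/2)*(¼))² = (13/8)² = 169/64 ≈ 2.6406)
W = 169/64 ≈ 2.6406
-W = -1*169/64 = -169/64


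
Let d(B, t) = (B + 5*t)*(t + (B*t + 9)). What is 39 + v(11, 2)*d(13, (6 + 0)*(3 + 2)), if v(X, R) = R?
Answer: 139893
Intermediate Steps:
d(B, t) = (B + 5*t)*(9 + t + B*t) (d(B, t) = (B + 5*t)*(t + (9 + B*t)) = (B + 5*t)*(9 + t + B*t))
39 + v(11, 2)*d(13, (6 + 0)*(3 + 2)) = 39 + 2*(5*((6 + 0)*(3 + 2))² + 9*13 + 45*((6 + 0)*(3 + 2)) + 13*((6 + 0)*(3 + 2)) + ((6 + 0)*(3 + 2))*13² + 5*13*((6 + 0)*(3 + 2))²) = 39 + 2*(5*(6*5)² + 117 + 45*(6*5) + 13*(6*5) + (6*5)*169 + 5*13*(6*5)²) = 39 + 2*(5*30² + 117 + 45*30 + 13*30 + 30*169 + 5*13*30²) = 39 + 2*(5*900 + 117 + 1350 + 390 + 5070 + 5*13*900) = 39 + 2*(4500 + 117 + 1350 + 390 + 5070 + 58500) = 39 + 2*69927 = 39 + 139854 = 139893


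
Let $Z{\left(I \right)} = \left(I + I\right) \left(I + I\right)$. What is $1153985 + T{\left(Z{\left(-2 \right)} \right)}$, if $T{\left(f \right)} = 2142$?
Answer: $1156127$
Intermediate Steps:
$Z{\left(I \right)} = 4 I^{2}$ ($Z{\left(I \right)} = 2 I 2 I = 4 I^{2}$)
$1153985 + T{\left(Z{\left(-2 \right)} \right)} = 1153985 + 2142 = 1156127$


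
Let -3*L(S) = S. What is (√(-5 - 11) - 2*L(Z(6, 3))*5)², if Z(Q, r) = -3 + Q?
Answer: 84 + 80*I ≈ 84.0 + 80.0*I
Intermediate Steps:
L(S) = -S/3
(√(-5 - 11) - 2*L(Z(6, 3))*5)² = (√(-5 - 11) - (-2)*(-3 + 6)/3*5)² = (√(-16) - (-2)*3/3*5)² = (4*I - 2*(-1)*5)² = (4*I + 2*5)² = (4*I + 10)² = (10 + 4*I)²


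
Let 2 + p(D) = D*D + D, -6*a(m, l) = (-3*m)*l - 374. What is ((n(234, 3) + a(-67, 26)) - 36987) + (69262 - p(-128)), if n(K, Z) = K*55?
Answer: 84247/3 ≈ 28082.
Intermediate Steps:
n(K, Z) = 55*K
a(m, l) = 187/3 + l*m/2 (a(m, l) = -((-3*m)*l - 374)/6 = -(-3*l*m - 374)/6 = -(-374 - 3*l*m)/6 = 187/3 + l*m/2)
p(D) = -2 + D + D² (p(D) = -2 + (D*D + D) = -2 + (D² + D) = -2 + (D + D²) = -2 + D + D²)
((n(234, 3) + a(-67, 26)) - 36987) + (69262 - p(-128)) = ((55*234 + (187/3 + (½)*26*(-67))) - 36987) + (69262 - (-2 - 128 + (-128)²)) = ((12870 + (187/3 - 871)) - 36987) + (69262 - (-2 - 128 + 16384)) = ((12870 - 2426/3) - 36987) + (69262 - 1*16254) = (36184/3 - 36987) + (69262 - 16254) = -74777/3 + 53008 = 84247/3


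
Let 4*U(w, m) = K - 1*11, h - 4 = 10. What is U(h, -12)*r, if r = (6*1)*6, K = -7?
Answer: -162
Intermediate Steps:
h = 14 (h = 4 + 10 = 14)
U(w, m) = -9/2 (U(w, m) = (-7 - 1*11)/4 = (-7 - 11)/4 = (1/4)*(-18) = -9/2)
r = 36 (r = 6*6 = 36)
U(h, -12)*r = -9/2*36 = -162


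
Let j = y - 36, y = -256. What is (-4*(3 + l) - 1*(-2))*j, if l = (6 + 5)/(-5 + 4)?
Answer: -9928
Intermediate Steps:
l = -11 (l = 11/(-1) = 11*(-1) = -11)
j = -292 (j = -256 - 36 = -292)
(-4*(3 + l) - 1*(-2))*j = (-4*(3 - 11) - 1*(-2))*(-292) = (-4*(-8) + 2)*(-292) = (32 + 2)*(-292) = 34*(-292) = -9928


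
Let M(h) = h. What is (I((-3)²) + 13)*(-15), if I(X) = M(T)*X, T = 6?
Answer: -1005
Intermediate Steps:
I(X) = 6*X
(I((-3)²) + 13)*(-15) = (6*(-3)² + 13)*(-15) = (6*9 + 13)*(-15) = (54 + 13)*(-15) = 67*(-15) = -1005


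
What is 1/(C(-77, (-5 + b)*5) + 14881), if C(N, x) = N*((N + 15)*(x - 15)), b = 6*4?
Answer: 1/396801 ≈ 2.5202e-6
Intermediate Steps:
b = 24
C(N, x) = N*(-15 + x)*(15 + N) (C(N, x) = N*((15 + N)*(-15 + x)) = N*((-15 + x)*(15 + N)) = N*(-15 + x)*(15 + N))
1/(C(-77, (-5 + b)*5) + 14881) = 1/(-77*(-225 - 15*(-77) + 15*((-5 + 24)*5) - 77*(-5 + 24)*5) + 14881) = 1/(-77*(-225 + 1155 + 15*(19*5) - 1463*5) + 14881) = 1/(-77*(-225 + 1155 + 15*95 - 77*95) + 14881) = 1/(-77*(-225 + 1155 + 1425 - 7315) + 14881) = 1/(-77*(-4960) + 14881) = 1/(381920 + 14881) = 1/396801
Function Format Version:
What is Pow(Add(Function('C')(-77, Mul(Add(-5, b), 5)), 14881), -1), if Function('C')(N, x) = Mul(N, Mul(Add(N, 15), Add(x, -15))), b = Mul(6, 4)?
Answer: Rational(1, 396801) ≈ 2.5202e-6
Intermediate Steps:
b = 24
Function('C')(N, x) = Mul(N, Add(-15, x), Add(15, N)) (Function('C')(N, x) = Mul(N, Mul(Add(15, N), Add(-15, x))) = Mul(N, Mul(Add(-15, x), Add(15, N))) = Mul(N, Add(-15, x), Add(15, N)))
Pow(Add(Function('C')(-77, Mul(Add(-5, b), 5)), 14881), -1) = Pow(Add(Mul(-77, Add(-225, Mul(-15, -77), Mul(15, Mul(Add(-5, 24), 5)), Mul(-77, Mul(Add(-5, 24), 5)))), 14881), -1) = Pow(Add(Mul(-77, Add(-225, 1155, Mul(15, Mul(19, 5)), Mul(-77, Mul(19, 5)))), 14881), -1) = Pow(Add(Mul(-77, Add(-225, 1155, Mul(15, 95), Mul(-77, 95))), 14881), -1) = Pow(Add(Mul(-77, Add(-225, 1155, 1425, -7315)), 14881), -1) = Pow(Add(Mul(-77, -4960), 14881), -1) = Pow(Add(381920, 14881), -1) = Pow(396801, -1) = Rational(1, 396801)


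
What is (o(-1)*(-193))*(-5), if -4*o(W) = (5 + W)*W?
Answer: 965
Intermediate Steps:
o(W) = -W*(5 + W)/4 (o(W) = -(5 + W)*W/4 = -W*(5 + W)/4)
(o(-1)*(-193))*(-5) = (-¼*(-1)*(5 - 1)*(-193))*(-5) = (-¼*(-1)*4*(-193))*(-5) = (1*(-193))*(-5) = -193*(-5) = 965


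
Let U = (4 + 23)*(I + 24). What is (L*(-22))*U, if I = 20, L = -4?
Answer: 104544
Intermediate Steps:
U = 1188 (U = (4 + 23)*(20 + 24) = 27*44 = 1188)
(L*(-22))*U = -4*(-22)*1188 = 88*1188 = 104544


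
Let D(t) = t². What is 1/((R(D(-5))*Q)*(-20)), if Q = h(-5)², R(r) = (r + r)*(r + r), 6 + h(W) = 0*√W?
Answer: -1/1800000 ≈ -5.5556e-7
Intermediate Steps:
h(W) = -6 (h(W) = -6 + 0*√W = -6 + 0 = -6)
R(r) = 4*r² (R(r) = (2*r)*(2*r) = 4*r²)
Q = 36 (Q = (-6)² = 36)
1/((R(D(-5))*Q)*(-20)) = 1/(((4*((-5)²)²)*36)*(-20)) = 1/(((4*25²)*36)*(-20)) = 1/(((4*625)*36)*(-20)) = 1/((2500*36)*(-20)) = 1/(90000*(-20)) = 1/(-1800000) = -1/1800000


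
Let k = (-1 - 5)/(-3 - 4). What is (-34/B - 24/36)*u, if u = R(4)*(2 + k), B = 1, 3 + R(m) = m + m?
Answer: -10400/21 ≈ -495.24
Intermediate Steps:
R(m) = -3 + 2*m (R(m) = -3 + (m + m) = -3 + 2*m)
k = 6/7 (k = -6/(-7) = -6*(-⅐) = 6/7 ≈ 0.85714)
u = 100/7 (u = (-3 + 2*4)*(2 + 6/7) = (-3 + 8)*(20/7) = 5*(20/7) = 100/7 ≈ 14.286)
(-34/B - 24/36)*u = (-34/1 - 24/36)*(100/7) = (-34*1 - 24*1/36)*(100/7) = (-34 - ⅔)*(100/7) = -104/3*100/7 = -10400/21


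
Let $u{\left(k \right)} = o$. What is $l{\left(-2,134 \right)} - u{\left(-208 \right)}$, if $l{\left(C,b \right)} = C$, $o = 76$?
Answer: $-78$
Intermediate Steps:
$u{\left(k \right)} = 76$
$l{\left(-2,134 \right)} - u{\left(-208 \right)} = -2 - 76 = -78$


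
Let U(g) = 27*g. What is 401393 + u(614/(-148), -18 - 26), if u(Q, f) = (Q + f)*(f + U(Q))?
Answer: 2239162903/5476 ≈ 4.0891e+5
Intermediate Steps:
u(Q, f) = (Q + f)*(f + 27*Q)
401393 + u(614/(-148), -18 - 26) = 401393 + ((-18 - 26)**2 + 27*(614/(-148))**2 + 28*(614/(-148))*(-18 - 26)) = 401393 + ((-44)**2 + 27*(614*(-1/148))**2 + 28*(614*(-1/148))*(-44)) = 401393 + (1936 + 27*(-307/74)**2 + 28*(-307/74)*(-44)) = 401393 + (1936 + 27*(94249/5476) + 189112/37) = 401393 + (1936 + 2544723/5476 + 189112/37) = 401393 + 41134835/5476 = 2239162903/5476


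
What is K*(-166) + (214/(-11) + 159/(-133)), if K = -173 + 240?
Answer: -16301697/1463 ≈ -11143.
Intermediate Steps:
K = 67
K*(-166) + (214/(-11) + 159/(-133)) = 67*(-166) + (214/(-11) + 159/(-133)) = -11122 + (214*(-1/11) + 159*(-1/133)) = -11122 + (-214/11 - 159/133) = -11122 - 30211/1463 = -16301697/1463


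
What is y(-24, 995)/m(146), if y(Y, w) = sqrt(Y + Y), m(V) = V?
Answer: 2*I*sqrt(3)/73 ≈ 0.047453*I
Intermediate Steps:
y(Y, w) = sqrt(2)*sqrt(Y) (y(Y, w) = sqrt(2*Y) = sqrt(2)*sqrt(Y))
y(-24, 995)/m(146) = (sqrt(2)*sqrt(-24))/146 = (sqrt(2)*(2*I*sqrt(6)))*(1/146) = (4*I*sqrt(3))*(1/146) = 2*I*sqrt(3)/73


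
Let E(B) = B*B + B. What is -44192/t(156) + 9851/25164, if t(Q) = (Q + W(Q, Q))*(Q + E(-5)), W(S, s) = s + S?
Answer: -521945/3598452 ≈ -0.14505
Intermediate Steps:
W(S, s) = S + s
E(B) = B + B**2 (E(B) = B**2 + B = B + B**2)
t(Q) = 3*Q*(20 + Q) (t(Q) = (Q + (Q + Q))*(Q - 5*(1 - 5)) = (Q + 2*Q)*(Q - 5*(-4)) = (3*Q)*(Q + 20) = (3*Q)*(20 + Q) = 3*Q*(20 + Q))
-44192/t(156) + 9851/25164 = -44192*1/(468*(20 + 156)) + 9851/25164 = -44192/(3*156*176) + 9851*(1/25164) = -44192/82368 + 9851/25164 = -44192*1/82368 + 9851/25164 = -1381/2574 + 9851/25164 = -521945/3598452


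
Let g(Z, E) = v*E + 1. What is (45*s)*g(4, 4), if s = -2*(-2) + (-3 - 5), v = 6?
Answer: -4500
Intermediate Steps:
g(Z, E) = 1 + 6*E (g(Z, E) = 6*E + 1 = 1 + 6*E)
s = -4 (s = 4 - 8 = -4)
(45*s)*g(4, 4) = (45*(-4))*(1 + 6*4) = -180*(1 + 24) = -180*25 = -4500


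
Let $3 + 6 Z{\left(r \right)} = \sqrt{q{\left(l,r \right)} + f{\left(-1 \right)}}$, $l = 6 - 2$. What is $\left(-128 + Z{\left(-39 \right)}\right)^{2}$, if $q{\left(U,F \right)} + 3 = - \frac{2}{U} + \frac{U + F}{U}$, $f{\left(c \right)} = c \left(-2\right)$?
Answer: $\frac{\left(1542 - i \sqrt{41}\right)^{2}}{144} \approx 16512.0 - 137.13 i$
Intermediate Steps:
$f{\left(c \right)} = - 2 c$
$l = 4$
$q{\left(U,F \right)} = -3 - \frac{2}{U} + \frac{F + U}{U}$ ($q{\left(U,F \right)} = -3 + \left(- \frac{2}{U} + \frac{U + F}{U}\right) = -3 + \left(- \frac{2}{U} + \frac{F + U}{U}\right) = -3 - \frac{2}{U} + \frac{F + U}{U}$)
$Z{\left(r \right)} = - \frac{1}{2} + \frac{\sqrt{- \frac{1}{2} + \frac{r}{4}}}{6}$ ($Z{\left(r \right)} = - \frac{1}{2} + \frac{\sqrt{\frac{-2 + r - 8}{4} - -2}}{6} = - \frac{1}{2} + \frac{\sqrt{\frac{-2 + r - 8}{4} + 2}}{6} = - \frac{1}{2} + \frac{\sqrt{\frac{-10 + r}{4} + 2}}{6} = - \frac{1}{2} + \frac{\sqrt{\left(- \frac{5}{2} + \frac{r}{4}\right) + 2}}{6} = - \frac{1}{2} + \frac{\sqrt{- \frac{1}{2} + \frac{r}{4}}}{6}$)
$\left(-128 + Z{\left(-39 \right)}\right)^{2} = \left(-128 - \left(\frac{1}{2} - \frac{\sqrt{-2 - 39}}{12}\right)\right)^{2} = \left(-128 - \left(\frac{1}{2} - \frac{\sqrt{-41}}{12}\right)\right)^{2} = \left(-128 - \left(\frac{1}{2} - \frac{i \sqrt{41}}{12}\right)\right)^{2} = \left(- \frac{257}{2} + \frac{i \sqrt{41}}{12}\right)^{2}$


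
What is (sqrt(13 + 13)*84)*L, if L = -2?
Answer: -168*sqrt(26) ≈ -856.63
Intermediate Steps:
(sqrt(13 + 13)*84)*L = (sqrt(13 + 13)*84)*(-2) = (sqrt(26)*84)*(-2) = (84*sqrt(26))*(-2) = -168*sqrt(26)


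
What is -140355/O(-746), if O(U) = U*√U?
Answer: -140355*I*√746/556516 ≈ -6.8884*I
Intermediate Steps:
O(U) = U^(3/2)
-140355/O(-746) = -140355*I*√746/556516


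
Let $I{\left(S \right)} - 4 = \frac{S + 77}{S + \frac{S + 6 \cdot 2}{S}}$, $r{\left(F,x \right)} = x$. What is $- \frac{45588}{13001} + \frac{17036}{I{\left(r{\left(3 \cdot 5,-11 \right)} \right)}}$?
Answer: $- \frac{13516012168}{1547119} \approx -8736.3$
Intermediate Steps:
$I{\left(S \right)} = 4 + \frac{77 + S}{S + \frac{12 + S}{S}}$ ($I{\left(S \right)} = 4 + \frac{S + 77}{S + \frac{S + 6 \cdot 2}{S}} = 4 + \frac{77 + S}{S + \frac{S + 12}{S}} = 4 + \frac{77 + S}{S + \frac{12 + S}{S}}$)
$- \frac{45588}{13001} + \frac{17036}{I{\left(r{\left(3 \cdot 5,-11 \right)} \right)}} = - \frac{45588}{13001} + \frac{17036}{\frac{1}{12 - 11 + \left(-11\right)^{2}} \left(48 + 5 \left(-11\right)^{2} + 81 \left(-11\right)\right)} = \left(-45588\right) \frac{1}{13001} + \frac{17036}{\frac{1}{12 - 11 + 121} \left(48 + 5 \cdot 121 - 891\right)} = - \frac{45588}{13001} + \frac{17036}{\frac{1}{122} \left(48 + 605 - 891\right)} = - \frac{45588}{13001} + \frac{17036}{\frac{1}{122} \left(-238\right)} = - \frac{45588}{13001} + \frac{17036}{- \frac{119}{61}} = - \frac{45588}{13001} + 17036 \left(- \frac{61}{119}\right) = - \frac{45588}{13001} - \frac{1039196}{119} = - \frac{13516012168}{1547119}$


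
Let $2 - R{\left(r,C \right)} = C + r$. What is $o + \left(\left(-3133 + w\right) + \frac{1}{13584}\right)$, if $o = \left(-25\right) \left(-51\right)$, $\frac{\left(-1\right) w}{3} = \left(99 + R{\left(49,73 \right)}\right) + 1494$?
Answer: $- \frac{85266767}{13584} \approx -6277.0$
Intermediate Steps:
$R{\left(r,C \right)} = 2 - C - r$ ($R{\left(r,C \right)} = 2 - \left(C + r\right) = 2 - C - r$)
$w = -4419$ ($w = - 3 \left(\left(99 - 120\right) + 1494\right) = - 3 \left(-21 + 1494\right) = \left(-3\right) 1473 = -4419$)
$o = 1275$
$o + \left(\left(-3133 + w\right) + \frac{1}{13584}\right) = 1275 + \left(\left(-3133 - 4419\right) + \frac{1}{13584}\right) = 1275 + \left(-7552 + \frac{1}{13584}\right) = 1275 - \frac{102586367}{13584} = - \frac{85266767}{13584}$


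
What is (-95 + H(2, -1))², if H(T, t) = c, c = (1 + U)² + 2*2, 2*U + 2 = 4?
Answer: 7569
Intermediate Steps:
U = 1 (U = -1 + (½)*4 = -1 + 2 = 1)
c = 8 (c = (1 + 1)² + 2*2 = 2² + 4 = 4 + 4 = 8)
H(T, t) = 8
(-95 + H(2, -1))² = (-95 + 8)² = (-87)² = 7569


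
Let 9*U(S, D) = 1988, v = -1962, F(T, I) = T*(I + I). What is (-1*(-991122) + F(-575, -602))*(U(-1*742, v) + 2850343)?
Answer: 43188317666650/9 ≈ 4.7987e+12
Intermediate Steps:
F(T, I) = 2*I*T (F(T, I) = T*(2*I) = 2*I*T)
U(S, D) = 1988/9 (U(S, D) = (1/9)*1988 = 1988/9)
(-1*(-991122) + F(-575, -602))*(U(-1*742, v) + 2850343) = (-1*(-991122) + 2*(-602)*(-575))*(1988/9 + 2850343) = (991122 + 692300)*(25655075/9) = 1683422*(25655075/9) = 43188317666650/9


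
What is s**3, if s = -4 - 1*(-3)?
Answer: -1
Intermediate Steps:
s = -1 (s = -4 + 3 = -1)
s**3 = (-1)**3 = -1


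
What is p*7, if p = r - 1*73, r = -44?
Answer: -819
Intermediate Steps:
p = -117 (p = -44 - 1*73 = -44 - 73 = -117)
p*7 = -117*7 = -819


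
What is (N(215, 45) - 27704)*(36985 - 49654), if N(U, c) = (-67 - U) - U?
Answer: 357278469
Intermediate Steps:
N(U, c) = -67 - 2*U
(N(215, 45) - 27704)*(36985 - 49654) = ((-67 - 2*215) - 27704)*(36985 - 49654) = ((-67 - 430) - 27704)*(-12669) = (-497 - 27704)*(-12669) = -28201*(-12669) = 357278469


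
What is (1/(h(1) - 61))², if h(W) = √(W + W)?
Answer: (61 - √2)⁻² ≈ 0.00028165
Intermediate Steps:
h(W) = √2*√W (h(W) = √(2*W) = √2*√W)
(1/(h(1) - 61))² = (1/(√2*√1 - 61))² = (1/(√2*1 - 61))² = (1/(√2 - 61))² = (1/(-61 + √2))² = (-61 + √2)⁻²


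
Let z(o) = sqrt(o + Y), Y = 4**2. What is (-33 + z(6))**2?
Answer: (33 - sqrt(22))**2 ≈ 801.43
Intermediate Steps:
Y = 16
z(o) = sqrt(16 + o) (z(o) = sqrt(o + 16) = sqrt(16 + o))
(-33 + z(6))**2 = (-33 + sqrt(16 + 6))**2 = (-33 + sqrt(22))**2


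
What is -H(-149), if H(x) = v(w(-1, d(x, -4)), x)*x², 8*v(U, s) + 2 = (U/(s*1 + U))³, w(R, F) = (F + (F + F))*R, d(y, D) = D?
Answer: 57105789617/10285412 ≈ 5552.1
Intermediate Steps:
w(R, F) = 3*F*R (w(R, F) = (F + 2*F)*R = (3*F)*R = 3*F*R)
v(U, s) = -¼ + U³/(8*(U + s)³) (v(U, s) = -¼ + (U/(s*1 + U))³/8 = -¼ + (U/(s + U))³/8 = -¼ + (U/(U + s))³/8 = -¼ + (U³/(U + s)³)/8 = -¼ + U³/(8*(U + s)³))
H(x) = x²*(-¼ + 216/(12 + x)³) (H(x) = (-¼ + (3*(-4)*(-1))³/(8*(3*(-4)*(-1) + x)³))*x² = (-¼ + (⅛)*12³/(12 + x)³)*x² = (-¼ + (⅛)*1728/(12 + x)³)*x² = (-¼ + 216/(12 + x)³)*x² = x²*(-¼ + 216/(12 + x)³))
-H(-149) = -(-¼*(-149)² + 216*(-149)²/(12 - 149)³) = -(-¼*22201 + 216*22201/(-137)³) = -(-22201/4 + 216*22201*(-1/2571353)) = -(-22201/4 - 4795416/2571353) = -1*(-57105789617/10285412) = 57105789617/10285412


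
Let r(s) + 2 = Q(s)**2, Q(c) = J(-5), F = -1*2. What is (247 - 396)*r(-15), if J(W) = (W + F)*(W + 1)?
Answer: -116518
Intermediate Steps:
F = -2
J(W) = (1 + W)*(-2 + W) (J(W) = (W - 2)*(W + 1) = (-2 + W)*(1 + W) = (1 + W)*(-2 + W))
Q(c) = 28 (Q(c) = -2 + (-5)**2 - 1*(-5) = -2 + 25 + 5 = 28)
r(s) = 782 (r(s) = -2 + 28**2 = -2 + 784 = 782)
(247 - 396)*r(-15) = (247 - 396)*782 = -149*782 = -116518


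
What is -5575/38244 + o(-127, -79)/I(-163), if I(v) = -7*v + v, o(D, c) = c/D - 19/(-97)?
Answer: -3710119617/25597945756 ≈ -0.14494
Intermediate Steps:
o(D, c) = 19/97 + c/D (o(D, c) = c/D - 19*(-1/97) = c/D + 19/97 = 19/97 + c/D)
I(v) = -6*v
-5575/38244 + o(-127, -79)/I(-163) = -5575/38244 + (19/97 - 79/(-127))/((-6*(-163))) = -5575*1/38244 + (19/97 - 79*(-1/127))/978 = -5575/38244 + (19/97 + 79/127)*(1/978) = -5575/38244 + (10076/12319)*(1/978) = -5575/38244 + 5038/6023991 = -3710119617/25597945756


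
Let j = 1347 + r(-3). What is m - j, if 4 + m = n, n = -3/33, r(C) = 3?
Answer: -14895/11 ≈ -1354.1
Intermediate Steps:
n = -1/11 (n = -3*1/33 = -1/11 ≈ -0.090909)
m = -45/11 (m = -4 - 1/11 = -45/11 ≈ -4.0909)
j = 1350 (j = 1347 + 3 = 1350)
m - j = -45/11 - 1*1350 = -45/11 - 1350 = -14895/11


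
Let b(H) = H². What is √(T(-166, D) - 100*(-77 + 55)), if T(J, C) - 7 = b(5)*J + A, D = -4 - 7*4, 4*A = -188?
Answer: I*√1990 ≈ 44.609*I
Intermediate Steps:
A = -47 (A = (¼)*(-188) = -47)
D = -32 (D = -4 - 28 = -32)
T(J, C) = -40 + 25*J (T(J, C) = 7 + (5²*J - 47) = 7 + (25*J - 47) = 7 + (-47 + 25*J) = -40 + 25*J)
√(T(-166, D) - 100*(-77 + 55)) = √((-40 + 25*(-166)) - 100*(-77 + 55)) = √((-40 - 4150) - 100*(-22)) = √(-4190 + 2200) = √(-1990) = I*√1990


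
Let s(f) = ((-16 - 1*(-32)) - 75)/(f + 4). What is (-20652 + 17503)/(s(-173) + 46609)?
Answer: -532181/7876980 ≈ -0.067562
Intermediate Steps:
s(f) = -59/(4 + f) (s(f) = ((-16 + 32) - 75)/(4 + f) = (16 - 75)/(4 + f) = -59/(4 + f))
(-20652 + 17503)/(s(-173) + 46609) = (-20652 + 17503)/(-59/(4 - 173) + 46609) = -3149/(-59/(-169) + 46609) = -3149/(-59*(-1/169) + 46609) = -3149/(59/169 + 46609) = -3149/7876980/169 = -3149*169/7876980 = -532181/7876980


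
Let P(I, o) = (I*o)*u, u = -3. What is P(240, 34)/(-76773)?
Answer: 8160/25591 ≈ 0.31886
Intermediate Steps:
P(I, o) = -3*I*o (P(I, o) = (I*o)*(-3) = -3*I*o)
P(240, 34)/(-76773) = -3*240*34/(-76773) = -24480*(-1/76773) = 8160/25591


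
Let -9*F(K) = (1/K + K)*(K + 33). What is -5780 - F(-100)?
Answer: -4531933/900 ≈ -5035.5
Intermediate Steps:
F(K) = -(33 + K)*(K + 1/K)/9 (F(K) = -(1/K + K)*(K + 33)/9 = -(K + 1/K)*(33 + K)/9 = -(33 + K)*(K + 1/K)/9)
-5780 - F(-100) = -5780 - (-33 - 1*(-100)*(1 + (-100)² + 33*(-100)))/(9*(-100)) = -5780 - (-1)*(-33 - 1*(-100)*(1 + 10000 - 3300))/(9*100) = -5780 - (-1)*(-33 - 1*(-100)*6701)/(9*100) = -5780 - (-1)*(-33 + 670100)/(9*100) = -5780 - (-1)*670067/(9*100) = -5780 - 1*(-670067/900) = -5780 + 670067/900 = -4531933/900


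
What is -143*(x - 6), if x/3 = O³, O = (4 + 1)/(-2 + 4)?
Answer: -46761/8 ≈ -5845.1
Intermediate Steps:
O = 5/2 ≈ 2.5000
x = 375/8 (x = 3*(5/2)³ = 3*(125/8) = 375/8 ≈ 46.875)
-143*(x - 6) = -143*(375/8 - 6) = -143*327/8 = -46761/8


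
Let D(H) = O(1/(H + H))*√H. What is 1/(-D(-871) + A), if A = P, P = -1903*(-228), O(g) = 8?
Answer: 108471/47063845300 + I*√871/23531922650 ≈ 2.3048e-6 + 1.2542e-9*I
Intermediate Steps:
D(H) = 8*√H
P = 433884
A = 433884
1/(-D(-871) + A) = 1/(-8*√(-871) + 433884) = 1/(-8*I*√871 + 433884) = 1/(433884 - 8*I*√871)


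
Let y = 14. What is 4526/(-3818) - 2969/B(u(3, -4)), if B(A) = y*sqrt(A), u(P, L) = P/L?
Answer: -2263/1909 + 2969*I*sqrt(3)/21 ≈ -1.1854 + 244.88*I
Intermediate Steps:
B(A) = 14*sqrt(A)
4526/(-3818) - 2969/B(u(3, -4)) = 4526/(-3818) - 2969*(-I*sqrt(3)/21) = 4526*(-1/3818) - 2969*(-I*sqrt(3)/21) = -2263/1909 - 2969*(-I*sqrt(3)/21) = -2263/1909 - (-2969)*I*sqrt(3)/21 = -2263/1909 + 2969*I*sqrt(3)/21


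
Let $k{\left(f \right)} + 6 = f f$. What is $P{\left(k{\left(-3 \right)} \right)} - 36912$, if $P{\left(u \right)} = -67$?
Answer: $-36979$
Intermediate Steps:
$k{\left(f \right)} = -6 + f^{2}$ ($k{\left(f \right)} = -6 + f f = -6 + f^{2}$)
$P{\left(k{\left(-3 \right)} \right)} - 36912 = -67 - 36912 = -36979$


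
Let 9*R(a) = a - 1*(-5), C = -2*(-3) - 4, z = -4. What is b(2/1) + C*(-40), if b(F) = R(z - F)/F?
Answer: -1441/18 ≈ -80.056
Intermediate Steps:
C = 2 (C = 6 - 4 = 2)
R(a) = 5/9 + a/9 (R(a) = (a - 1*(-5))/9 = (a + 5)/9 = (5 + a)/9 = 5/9 + a/9)
b(F) = (⅑ - F/9)/F (b(F) = (5/9 + (-4 - F)/9)/F = (5/9 + (-4/9 - F/9))/F = (⅑ - F/9)/F)
b(2/1) + C*(-40) = (1 - 2/1)/(9*((2/1))) + 2*(-40) = (1 - 2)/(9*((2*1))) - 80 = (⅑)*(1 - 1*2)/2 - 80 = (⅑)*(½)*(1 - 2) - 80 = (⅑)*(½)*(-1) - 80 = -1/18 - 80 = -1441/18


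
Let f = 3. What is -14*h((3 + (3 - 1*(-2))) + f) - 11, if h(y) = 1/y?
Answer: -135/11 ≈ -12.273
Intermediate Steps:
-14*h((3 + (3 - 1*(-2))) + f) - 11 = -14/((3 + (3 - 1*(-2))) + 3) - 11 = -14/((3 + (3 + 2)) + 3) - 11 = -14/((3 + 5) + 3) - 11 = -14/(8 + 3) - 11 = -14/11 - 11 = -135/11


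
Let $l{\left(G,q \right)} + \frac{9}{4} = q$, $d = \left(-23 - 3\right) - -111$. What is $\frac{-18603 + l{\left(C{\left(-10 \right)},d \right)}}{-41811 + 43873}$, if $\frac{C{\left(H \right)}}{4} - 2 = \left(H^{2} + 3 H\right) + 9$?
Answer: $- \frac{74081}{8248} \approx -8.9817$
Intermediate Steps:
$C{\left(H \right)} = 44 + 4 H^{2} + 12 H$ ($C{\left(H \right)} = 8 + 4 \left(\left(H^{2} + 3 H\right) + 9\right) = 8 + 4 \left(9 + H^{2} + 3 H\right) = 8 + \left(36 + 4 H^{2} + 12 H\right) = 44 + 4 H^{2} + 12 H$)
$d = 85$ ($d = \left(-23 - 3\right) + 111 = -26 + 111 = 85$)
$l{\left(G,q \right)} = - \frac{9}{4} + q$
$\frac{-18603 + l{\left(C{\left(-10 \right)},d \right)}}{-41811 + 43873} = \frac{-18603 + \left(- \frac{9}{4} + 85\right)}{-41811 + 43873} = \frac{-18603 + \frac{331}{4}}{2062} = \left(- \frac{74081}{4}\right) \frac{1}{2062} = - \frac{74081}{8248}$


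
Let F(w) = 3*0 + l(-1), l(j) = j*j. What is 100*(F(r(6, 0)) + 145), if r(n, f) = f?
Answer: 14600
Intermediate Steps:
l(j) = j**2
F(w) = 1 (F(w) = 3*0 + (-1)**2 = 0 + 1 = 1)
100*(F(r(6, 0)) + 145) = 100*(1 + 145) = 100*146 = 14600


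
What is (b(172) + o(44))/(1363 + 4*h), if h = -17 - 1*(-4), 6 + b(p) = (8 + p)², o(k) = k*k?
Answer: 34330/1311 ≈ 26.186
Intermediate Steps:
o(k) = k²
b(p) = -6 + (8 + p)²
h = -13 (h = -17 + 4 = -13)
(b(172) + o(44))/(1363 + 4*h) = ((-6 + (8 + 172)²) + 44²)/(1363 + 4*(-13)) = ((-6 + 180²) + 1936)/(1363 - 52) = ((-6 + 32400) + 1936)/1311 = (32394 + 1936)*(1/1311) = 34330*(1/1311) = 34330/1311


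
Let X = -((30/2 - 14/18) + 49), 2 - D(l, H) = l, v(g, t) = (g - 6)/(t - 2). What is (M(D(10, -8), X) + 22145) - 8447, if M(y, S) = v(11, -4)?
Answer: 82183/6 ≈ 13697.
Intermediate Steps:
v(g, t) = (-6 + g)/(-2 + t)
D(l, H) = 2 - l
X = -569/9 (X = -((30*(½) - 14*1/18) + 49) = -((15 - 7/9) + 49) = -(128/9 + 49) = -1*569/9 = -569/9 ≈ -63.222)
M(y, S) = -⅚ (M(y, S) = (-6 + 11)/(-2 - 4) = 5/(-6) = -⅙*5 = -⅚)
(M(D(10, -8), X) + 22145) - 8447 = (-⅚ + 22145) - 8447 = 132865/6 - 8447 = 82183/6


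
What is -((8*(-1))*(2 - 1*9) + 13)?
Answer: -69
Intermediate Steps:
-((8*(-1))*(2 - 1*9) + 13) = -(-8*(2 - 9) + 13) = -(-8*(-7) + 13) = -(56 + 13) = -1*69 = -69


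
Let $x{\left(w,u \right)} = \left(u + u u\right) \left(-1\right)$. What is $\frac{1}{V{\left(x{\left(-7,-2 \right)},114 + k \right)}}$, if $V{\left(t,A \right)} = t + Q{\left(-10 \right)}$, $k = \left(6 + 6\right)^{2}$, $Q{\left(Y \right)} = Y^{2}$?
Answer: $\frac{1}{98} \approx 0.010204$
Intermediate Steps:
$x{\left(w,u \right)} = - u - u^{2}$ ($x{\left(w,u \right)} = \left(u + u^{2}\right) \left(-1\right) = - u - u^{2}$)
$k = 144$ ($k = 12^{2} = 144$)
$V{\left(t,A \right)} = 100 + t$ ($V{\left(t,A \right)} = t + \left(-10\right)^{2} = t + 100 = 100 + t$)
$\frac{1}{V{\left(x{\left(-7,-2 \right)},114 + k \right)}} = \frac{1}{100 - - 2 \left(1 - 2\right)} = \frac{1}{100 - \left(-2\right) \left(-1\right)} = \frac{1}{100 - 2} = \frac{1}{98}$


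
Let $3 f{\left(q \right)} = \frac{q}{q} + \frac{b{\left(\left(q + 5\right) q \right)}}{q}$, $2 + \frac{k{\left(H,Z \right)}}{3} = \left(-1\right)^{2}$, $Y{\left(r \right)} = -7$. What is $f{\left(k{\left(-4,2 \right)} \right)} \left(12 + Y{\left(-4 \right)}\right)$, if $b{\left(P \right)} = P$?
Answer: $5$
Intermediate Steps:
$k{\left(H,Z \right)} = -3$ ($k{\left(H,Z \right)} = -6 + 3 \left(-1\right)^{2} = -6 + 3 \cdot 1 = -6 + 3 = -3$)
$f{\left(q \right)} = 2 + \frac{q}{3}$ ($f{\left(q \right)} = \frac{\frac{q}{q} + \frac{\left(q + 5\right) q}{q}}{3} = \frac{1 + \frac{\left(5 + q\right) q}{q}}{3} = \frac{1 + \frac{q \left(5 + q\right)}{q}}{3} = \frac{1 + \left(5 + q\right)}{3} = \frac{6 + q}{3} = 2 + \frac{q}{3}$)
$f{\left(k{\left(-4,2 \right)} \right)} \left(12 + Y{\left(-4 \right)}\right) = \left(2 + \frac{1}{3} \left(-3\right)\right) \left(12 - 7\right) = \left(2 - 1\right) 5 = 1 \cdot 5 = 5$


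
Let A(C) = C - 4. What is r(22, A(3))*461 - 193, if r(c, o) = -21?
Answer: -9874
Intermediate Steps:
A(C) = -4 + C
r(22, A(3))*461 - 193 = -21*461 - 193 = -9681 - 193 = -9874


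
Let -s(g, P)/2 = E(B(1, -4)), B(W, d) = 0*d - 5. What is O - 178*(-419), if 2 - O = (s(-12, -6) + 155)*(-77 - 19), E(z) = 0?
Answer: 89464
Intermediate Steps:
B(W, d) = -5 (B(W, d) = 0 - 5 = -5)
s(g, P) = 0 (s(g, P) = -2*0 = 0)
O = 14882 (O = 2 - (0 + 155)*(-77 - 19) = 2 - 155*(-96) = 2 - 1*(-14880) = 2 + 14880 = 14882)
O - 178*(-419) = 14882 - 178*(-419) = 14882 + 74582 = 89464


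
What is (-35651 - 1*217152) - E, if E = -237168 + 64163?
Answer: -79798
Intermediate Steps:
E = -173005
(-35651 - 1*217152) - E = (-35651 - 1*217152) - 1*(-173005) = (-35651 - 217152) + 173005 = -252803 + 173005 = -79798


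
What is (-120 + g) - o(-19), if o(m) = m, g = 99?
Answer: -2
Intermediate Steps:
(-120 + g) - o(-19) = (-120 + 99) - 1*(-19) = -21 + 19 = -2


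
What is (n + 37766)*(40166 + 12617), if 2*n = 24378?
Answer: 2636774765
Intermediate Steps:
n = 12189 (n = (½)*24378 = 12189)
(n + 37766)*(40166 + 12617) = (12189 + 37766)*(40166 + 12617) = 49955*52783 = 2636774765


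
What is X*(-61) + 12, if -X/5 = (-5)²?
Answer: 7637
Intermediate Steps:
X = -125 (X = -5*(-5)² = -5*25 = -125)
X*(-61) + 12 = -125*(-61) + 12 = 7625 + 12 = 7637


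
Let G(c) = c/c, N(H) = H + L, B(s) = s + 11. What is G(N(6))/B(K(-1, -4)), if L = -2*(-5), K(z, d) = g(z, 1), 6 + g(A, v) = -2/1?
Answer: 1/3 ≈ 0.33333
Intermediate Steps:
g(A, v) = -8 (g(A, v) = -6 - 2/1 = -6 - 2*1 = -6 - 2 = -8)
K(z, d) = -8
L = 10
B(s) = 11 + s
N(H) = 10 + H (N(H) = H + 10 = 10 + H)
G(c) = 1
G(N(6))/B(K(-1, -4)) = 1/(11 - 8) = 1/3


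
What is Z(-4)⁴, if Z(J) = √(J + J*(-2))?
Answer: 16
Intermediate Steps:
Z(J) = √(-J) (Z(J) = √(J - 2*J) = √(-J))
Z(-4)⁴ = (√(-1*(-4)))⁴ = (√4)⁴ = 2⁴ = 16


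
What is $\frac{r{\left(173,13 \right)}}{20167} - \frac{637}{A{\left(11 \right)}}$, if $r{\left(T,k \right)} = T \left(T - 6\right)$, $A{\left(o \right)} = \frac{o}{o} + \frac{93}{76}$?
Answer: $- \frac{74726325}{262171} \approx -285.03$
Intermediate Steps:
$A{\left(o \right)} = \frac{169}{76}$ ($A{\left(o \right)} = 1 + 93 \cdot \frac{1}{76} = 1 + \frac{93}{76} = \frac{169}{76}$)
$r{\left(T,k \right)} = T \left(-6 + T\right)$
$\frac{r{\left(173,13 \right)}}{20167} - \frac{637}{A{\left(11 \right)}} = \frac{173 \left(-6 + 173\right)}{20167} - \frac{637}{\frac{169}{76}} = 173 \cdot 167 \cdot \frac{1}{20167} - \frac{3724}{13} = 28891 \cdot \frac{1}{20167} - \frac{3724}{13} = \frac{28891}{20167} - \frac{3724}{13} = - \frac{74726325}{262171}$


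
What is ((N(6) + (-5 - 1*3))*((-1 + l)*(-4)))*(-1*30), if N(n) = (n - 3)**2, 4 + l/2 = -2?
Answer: -1560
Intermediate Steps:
l = -12 (l = -8 + 2*(-2) = -8 - 4 = -12)
N(n) = (-3 + n)**2
((N(6) + (-5 - 1*3))*((-1 + l)*(-4)))*(-1*30) = (((-3 + 6)**2 + (-5 - 1*3))*((-1 - 12)*(-4)))*(-1*30) = ((3**2 + (-5 - 3))*(-13*(-4)))*(-30) = ((9 - 8)*52)*(-30) = (1*52)*(-30) = 52*(-30) = -1560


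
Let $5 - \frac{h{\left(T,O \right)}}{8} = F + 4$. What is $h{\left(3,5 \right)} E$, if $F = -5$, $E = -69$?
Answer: $-3312$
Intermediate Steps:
$h{\left(T,O \right)} = 48$ ($h{\left(T,O \right)} = 40 - 8 \left(-5 + 4\right) = 40 - -8 = 40 + 8 = 48$)
$h{\left(3,5 \right)} E = 48 \left(-69\right) = -3312$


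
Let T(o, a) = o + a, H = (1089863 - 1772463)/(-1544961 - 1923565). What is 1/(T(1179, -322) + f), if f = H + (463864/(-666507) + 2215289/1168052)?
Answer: 1350149472188613732/1158964800205046864009 ≈ 0.0011650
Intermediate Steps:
H = 341300/1734263 (H = -682600/(-3468526) = -682600*(-1/3468526) = 341300/1734263 ≈ 0.19680)
T(o, a) = a + o
f = 1886702539404895685/1350149472188613732 (f = 341300/1734263 + (463864/(-666507) + 2215289/1168052) = 341300/1734263 + (463864*(-1/666507) + 2215289*(1/1168052)) = 341300/1734263 + (-463864/666507 + 2215289/1168052) = 341300/1734263 + 934688352595/778514834364 = 1886702539404895685/1350149472188613732 ≈ 1.3974)
1/(T(1179, -322) + f) = 1/((-322 + 1179) + 1886702539404895685/1350149472188613732) = 1/(857 + 1886702539404895685/1350149472188613732) = 1/(1158964800205046864009/1350149472188613732) = 1350149472188613732/1158964800205046864009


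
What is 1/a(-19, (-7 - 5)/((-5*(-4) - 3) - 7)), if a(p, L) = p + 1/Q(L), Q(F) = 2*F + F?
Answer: -18/347 ≈ -0.051873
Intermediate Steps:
Q(F) = 3*F
a(p, L) = p + 1/(3*L)
1/a(-19, (-7 - 5)/((-5*(-4) - 3) - 7)) = 1/(-19 + 1/(3*(((-7 - 5)/((-5*(-4) - 3) - 7))))) = 1/(-19 + 1/(3*((-12/((20 - 3) - 7))))) = 1/(-19 + 1/(3*((-12/(17 - 7))))) = 1/(-19 + 1/(3*((-12/10)))) = 1/(-19 + 1/(3*((-12*⅒)))) = 1/(-19 + 1/(3*(-6/5))) = 1/(-19 + (⅓)*(-⅚)) = 1/(-19 - 5/18) = 1/(-347/18) = -18/347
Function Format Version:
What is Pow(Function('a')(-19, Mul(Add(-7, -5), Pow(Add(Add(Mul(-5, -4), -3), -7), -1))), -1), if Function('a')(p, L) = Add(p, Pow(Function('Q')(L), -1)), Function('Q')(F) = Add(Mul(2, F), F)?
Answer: Rational(-18, 347) ≈ -0.051873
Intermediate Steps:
Function('Q')(F) = Mul(3, F)
Function('a')(p, L) = Add(p, Mul(Rational(1, 3), Pow(L, -1))) (Function('a')(p, L) = Add(p, Pow(Mul(3, L), -1)) = Add(p, Mul(Rational(1, 3), Pow(L, -1))))
Pow(Function('a')(-19, Mul(Add(-7, -5), Pow(Add(Add(Mul(-5, -4), -3), -7), -1))), -1) = Pow(Add(-19, Mul(Rational(1, 3), Pow(Mul(Add(-7, -5), Pow(Add(Add(Mul(-5, -4), -3), -7), -1)), -1))), -1) = Pow(Add(-19, Mul(Rational(1, 3), Pow(Mul(-12, Pow(Add(Add(20, -3), -7), -1)), -1))), -1) = Pow(Add(-19, Mul(Rational(1, 3), Pow(Mul(-12, Pow(Add(17, -7), -1)), -1))), -1) = Pow(Add(-19, Mul(Rational(1, 3), Pow(Mul(-12, Pow(10, -1)), -1))), -1) = Pow(Add(-19, Mul(Rational(1, 3), Pow(Mul(-12, Rational(1, 10)), -1))), -1) = Pow(Add(-19, Mul(Rational(1, 3), Pow(Rational(-6, 5), -1))), -1) = Pow(Add(-19, Mul(Rational(1, 3), Rational(-5, 6))), -1) = Pow(Add(-19, Rational(-5, 18)), -1) = Pow(Rational(-347, 18), -1) = Rational(-18, 347)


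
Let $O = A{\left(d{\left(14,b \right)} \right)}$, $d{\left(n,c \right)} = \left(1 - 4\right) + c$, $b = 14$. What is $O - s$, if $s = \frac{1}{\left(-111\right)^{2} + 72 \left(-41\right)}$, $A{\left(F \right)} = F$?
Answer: $\frac{103058}{9369} \approx 11.0$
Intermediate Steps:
$d{\left(n,c \right)} = -3 + c$
$O = 11$ ($O = -3 + 14 = 11$)
$s = \frac{1}{9369}$ ($s = \frac{1}{12321 - 2952} = \frac{1}{9369} \approx 0.00010673$)
$O - s = 11 - \frac{1}{9369} = \frac{103058}{9369}$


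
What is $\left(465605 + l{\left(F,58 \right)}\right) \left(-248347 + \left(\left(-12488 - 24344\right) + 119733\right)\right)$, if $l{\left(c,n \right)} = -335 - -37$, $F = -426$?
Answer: $-76983181922$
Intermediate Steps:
$l{\left(c,n \right)} = -298$ ($l{\left(c,n \right)} = -335 + 37 = -298$)
$\left(465605 + l{\left(F,58 \right)}\right) \left(-248347 + \left(\left(-12488 - 24344\right) + 119733\right)\right) = \left(465605 - 298\right) \left(-248347 + \left(\left(-12488 - 24344\right) + 119733\right)\right) = 465307 \left(-248347 + \left(-36832 + 119733\right)\right) = 465307 \left(-248347 + 82901\right) = 465307 \left(-165446\right) = -76983181922$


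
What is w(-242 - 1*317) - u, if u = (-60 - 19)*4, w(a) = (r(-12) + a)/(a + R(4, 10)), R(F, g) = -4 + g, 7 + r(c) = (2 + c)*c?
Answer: 175194/553 ≈ 316.81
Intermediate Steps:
r(c) = -7 + c*(2 + c) (r(c) = -7 + (2 + c)*c = -7 + c*(2 + c))
w(a) = (113 + a)/(6 + a) (w(a) = ((-7 + (-12)**2 + 2*(-12)) + a)/(a + (-4 + 10)) = ((-7 + 144 - 24) + a)/(a + 6) = (113 + a)/(6 + a))
u = -316 (u = -79*4 = -316)
w(-242 - 1*317) - u = (113 + (-242 - 1*317))/(6 + (-242 - 1*317)) - 1*(-316) = (113 + (-242 - 317))/(6 + (-242 - 317)) + 316 = (113 - 559)/(6 - 559) + 316 = -446/(-553) + 316 = -1/553*(-446) + 316 = 446/553 + 316 = 175194/553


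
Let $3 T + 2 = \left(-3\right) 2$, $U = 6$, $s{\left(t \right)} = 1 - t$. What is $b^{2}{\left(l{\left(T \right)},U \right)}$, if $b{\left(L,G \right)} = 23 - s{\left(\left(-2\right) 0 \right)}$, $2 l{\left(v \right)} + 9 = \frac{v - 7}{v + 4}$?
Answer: $484$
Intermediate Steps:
$T = - \frac{8}{3}$ ($T = - \frac{2}{3} + \frac{\left(-3\right) 2}{3} = - \frac{2}{3} + \frac{1}{3} \left(-6\right) = - \frac{2}{3} - 2 = - \frac{8}{3} \approx -2.6667$)
$l{\left(v \right)} = - \frac{9}{2} + \frac{-7 + v}{2 \left(4 + v\right)}$ ($l{\left(v \right)} = - \frac{9}{2} + \frac{\left(v - 7\right) \frac{1}{v + 4}}{2} = - \frac{9}{2} + \frac{\left(-7 + v\right) \frac{1}{4 + v}}{2} = - \frac{9}{2} + \frac{\frac{1}{4 + v} \left(-7 + v\right)}{2} = - \frac{9}{2} + \frac{-7 + v}{2 \left(4 + v\right)}$)
$b{\left(L,G \right)} = 22$ ($b{\left(L,G \right)} = 23 - \left(1 - \left(-2\right) 0\right) = 23 - \left(1 - 0\right) = 23 - \left(1 + 0\right) = 23 - 1 = 22$)
$b^{2}{\left(l{\left(T \right)},U \right)} = 22^{2} = 484$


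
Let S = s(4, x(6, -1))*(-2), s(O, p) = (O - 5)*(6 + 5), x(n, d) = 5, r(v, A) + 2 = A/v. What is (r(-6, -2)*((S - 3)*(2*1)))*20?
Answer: -3800/3 ≈ -1266.7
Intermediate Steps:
r(v, A) = -2 + A/v
s(O, p) = -55 + 11*O (s(O, p) = (-5 + O)*11 = -55 + 11*O)
S = 22 (S = (-55 + 11*4)*(-2) = (-55 + 44)*(-2) = -11*(-2) = 22)
(r(-6, -2)*((S - 3)*(2*1)))*20 = ((-2 - 2/(-6))*((22 - 3)*(2*1)))*20 = ((-2 - 2*(-⅙))*(19*2))*20 = ((-2 + ⅓)*38)*20 = -5/3*38*20 = -190/3*20 = -3800/3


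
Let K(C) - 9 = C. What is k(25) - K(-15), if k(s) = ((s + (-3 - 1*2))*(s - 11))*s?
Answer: 7006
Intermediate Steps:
K(C) = 9 + C
k(s) = s*(-11 + s)*(-5 + s) (k(s) = ((s + (-3 - 2))*(-11 + s))*s = ((s - 5)*(-11 + s))*s = ((-5 + s)*(-11 + s))*s = ((-11 + s)*(-5 + s))*s = s*(-11 + s)*(-5 + s))
k(25) - K(-15) = 25*(55 + 25² - 16*25) - (9 - 15) = 25*(55 + 625 - 400) - 1*(-6) = 25*280 + 6 = 7000 + 6 = 7006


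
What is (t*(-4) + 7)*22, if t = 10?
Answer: -726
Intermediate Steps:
(t*(-4) + 7)*22 = (10*(-4) + 7)*22 = (-40 + 7)*22 = -33*22 = -726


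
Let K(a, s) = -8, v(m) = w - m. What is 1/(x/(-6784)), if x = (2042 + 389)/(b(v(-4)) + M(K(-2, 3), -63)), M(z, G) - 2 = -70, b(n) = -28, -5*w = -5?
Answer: 651264/2431 ≈ 267.90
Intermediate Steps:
w = 1 (w = -⅕*(-5) = 1)
v(m) = 1 - m
M(z, G) = -68 (M(z, G) = 2 - 70 = -68)
x = -2431/96 (x = (2042 + 389)/(-28 - 68) = 2431/(-96) = 2431*(-1/96) = -2431/96 ≈ -25.323)
1/(x/(-6784)) = 1/(-2431/96/(-6784)) = 1/(-2431/96*(-1/6784)) = 1/(2431/651264) = 651264/2431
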